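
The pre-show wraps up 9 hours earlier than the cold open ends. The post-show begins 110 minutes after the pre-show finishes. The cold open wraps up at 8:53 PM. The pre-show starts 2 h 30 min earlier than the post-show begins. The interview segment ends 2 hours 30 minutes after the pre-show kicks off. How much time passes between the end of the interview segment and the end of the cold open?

The pre-show ends at 8:53 PM − 540 min = 11:53 AM.
The post-show starts at 11:53 AM + 110 min = 1:43 PM.
The pre-show starts at 1:43 PM − 150 min = 11:13 AM.
The interview segment ends at 11:13 AM + 150 min = 1:43 PM.
From 1:43 PM to 8:53 PM is 430 minutes.

430 minutes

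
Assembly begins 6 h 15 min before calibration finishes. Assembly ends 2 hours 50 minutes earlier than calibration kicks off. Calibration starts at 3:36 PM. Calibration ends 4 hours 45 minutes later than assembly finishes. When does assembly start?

11:16 AM

Assembly ends at 3:36 PM − 170 min = 12:46 PM.
Calibration ends at 12:46 PM + 285 min = 5:31 PM.
Assembly starts at 5:31 PM − 375 min = 11:16 AM.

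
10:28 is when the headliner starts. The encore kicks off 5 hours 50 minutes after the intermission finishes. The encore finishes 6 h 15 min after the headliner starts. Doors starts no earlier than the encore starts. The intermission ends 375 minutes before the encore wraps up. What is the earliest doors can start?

16:18

The encore ends at 10:28 + 375 min = 16:43.
The intermission ends at 16:43 − 375 min = 10:28.
The encore starts at 10:28 + 350 min = 16:18.
Doors is bounded by the encore, so the earliest it can start is 16:18.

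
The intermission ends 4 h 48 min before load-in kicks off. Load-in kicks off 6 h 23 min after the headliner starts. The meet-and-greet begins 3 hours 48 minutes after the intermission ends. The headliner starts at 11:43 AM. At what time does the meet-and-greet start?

Load-in starts at 11:43 AM + 383 min = 6:06 PM.
The intermission ends at 6:06 PM − 288 min = 1:18 PM.
The meet-and-greet starts at 1:18 PM + 228 min = 5:06 PM.

5:06 PM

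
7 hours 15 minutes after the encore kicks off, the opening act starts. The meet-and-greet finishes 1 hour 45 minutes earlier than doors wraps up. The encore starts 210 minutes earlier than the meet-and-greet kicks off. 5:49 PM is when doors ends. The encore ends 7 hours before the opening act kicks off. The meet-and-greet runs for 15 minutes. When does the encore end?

The meet-and-greet ends at 5:49 PM − 105 min = 4:04 PM.
The meet-and-greet starts at 4:04 PM − 15 min = 3:49 PM.
The encore starts at 3:49 PM − 210 min = 12:19 PM.
The opening act starts at 12:19 PM + 435 min = 7:34 PM.
The encore ends at 7:34 PM − 420 min = 12:34 PM.

12:34 PM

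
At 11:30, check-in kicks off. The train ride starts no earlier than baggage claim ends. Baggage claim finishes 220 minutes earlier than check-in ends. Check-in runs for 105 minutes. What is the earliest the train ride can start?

09:35

Check-in ends at 11:30 + 105 min = 13:15.
Baggage claim ends at 13:15 − 220 min = 09:35.
The train ride is bounded by baggage claim, so the earliest it can start is 09:35.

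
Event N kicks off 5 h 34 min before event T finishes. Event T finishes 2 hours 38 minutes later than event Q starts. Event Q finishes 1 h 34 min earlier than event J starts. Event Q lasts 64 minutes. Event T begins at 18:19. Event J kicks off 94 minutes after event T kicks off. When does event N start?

Event J starts at 18:19 + 94 min = 19:53.
Event Q ends at 19:53 − 94 min = 18:19.
Event Q starts at 18:19 − 64 min = 17:15.
Event T ends at 17:15 + 158 min = 19:53.
Event N starts at 19:53 − 334 min = 14:19.

14:19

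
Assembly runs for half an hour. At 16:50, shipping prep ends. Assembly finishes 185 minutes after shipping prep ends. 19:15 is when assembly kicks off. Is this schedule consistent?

Assembly ends at 16:50 + 185 min = 19:55.
Assembly starts at 19:55 − 30 min = 19:25.
But assembly is also said to start at 19:15 — a 10-minute conflict.

No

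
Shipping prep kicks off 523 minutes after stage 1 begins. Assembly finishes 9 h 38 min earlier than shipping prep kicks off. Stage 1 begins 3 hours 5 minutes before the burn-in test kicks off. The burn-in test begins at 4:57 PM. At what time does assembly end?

Stage 1 starts at 4:57 PM − 185 min = 1:52 PM.
Shipping prep starts at 1:52 PM + 523 min = 10:35 PM.
Assembly ends at 10:35 PM − 578 min = 12:57 PM.

12:57 PM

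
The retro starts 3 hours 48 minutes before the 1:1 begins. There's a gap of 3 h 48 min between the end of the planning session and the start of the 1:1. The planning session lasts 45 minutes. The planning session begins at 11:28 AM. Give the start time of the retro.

12:13 PM

The planning session ends at 11:28 AM + 45 min = 12:13 PM.
The 1:1 starts at 12:13 PM + 228 min = 4:01 PM.
The retro starts at 4:01 PM − 228 min = 12:13 PM.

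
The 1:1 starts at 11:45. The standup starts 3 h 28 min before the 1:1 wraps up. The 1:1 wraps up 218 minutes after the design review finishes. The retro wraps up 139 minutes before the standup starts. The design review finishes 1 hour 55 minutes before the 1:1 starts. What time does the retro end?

The design review ends at 11:45 − 115 min = 09:50.
The 1:1 ends at 09:50 + 218 min = 13:28.
The standup starts at 13:28 − 208 min = 10:00.
The retro ends at 10:00 − 139 min = 07:41.

07:41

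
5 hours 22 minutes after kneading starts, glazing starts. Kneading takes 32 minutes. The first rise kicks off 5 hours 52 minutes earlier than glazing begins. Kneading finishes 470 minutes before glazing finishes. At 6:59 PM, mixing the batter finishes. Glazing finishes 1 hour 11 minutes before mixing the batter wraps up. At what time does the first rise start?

8:56 AM

Glazing ends at 6:59 PM − 71 min = 5:48 PM.
Kneading ends at 5:48 PM − 470 min = 9:58 AM.
Kneading starts at 9:58 AM − 32 min = 9:26 AM.
Glazing starts at 9:26 AM + 322 min = 2:48 PM.
The first rise starts at 2:48 PM − 352 min = 8:56 AM.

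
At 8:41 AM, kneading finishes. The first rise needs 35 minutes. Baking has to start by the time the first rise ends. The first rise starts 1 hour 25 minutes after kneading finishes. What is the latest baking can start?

10:41 AM

The first rise starts at 8:41 AM + 85 min = 10:06 AM.
The first rise ends at 10:06 AM + 35 min = 10:41 AM.
Baking is bounded by the first rise, so the latest it can start is 10:41 AM.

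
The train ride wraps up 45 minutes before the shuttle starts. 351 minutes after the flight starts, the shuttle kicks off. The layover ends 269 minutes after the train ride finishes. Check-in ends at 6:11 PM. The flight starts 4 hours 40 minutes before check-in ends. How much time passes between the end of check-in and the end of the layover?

4 h 55 min

The flight starts at 6:11 PM − 280 min = 1:31 PM.
The shuttle starts at 1:31 PM + 351 min = 7:22 PM.
The train ride ends at 7:22 PM − 45 min = 6:37 PM.
The layover ends at 6:37 PM + 269 min = 11:06 PM.
From 6:11 PM to 11:06 PM is 4 h 55 min.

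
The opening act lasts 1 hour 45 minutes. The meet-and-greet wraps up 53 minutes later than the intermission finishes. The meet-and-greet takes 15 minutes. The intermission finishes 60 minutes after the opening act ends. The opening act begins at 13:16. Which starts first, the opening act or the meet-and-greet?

the opening act

The opening act ends at 13:16 + 105 min = 15:01.
The intermission ends at 15:01 + 60 min = 16:01.
The meet-and-greet ends at 16:01 + 53 min = 16:54.
The meet-and-greet starts at 16:54 − 15 min = 16:39.
The opening act starts at 13:16 and the meet-and-greet starts at 16:39, so the opening act is first.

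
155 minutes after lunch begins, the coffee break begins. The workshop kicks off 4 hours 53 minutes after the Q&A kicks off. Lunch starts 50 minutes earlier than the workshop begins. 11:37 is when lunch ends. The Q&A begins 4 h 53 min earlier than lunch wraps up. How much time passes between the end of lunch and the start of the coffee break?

The Q&A starts at 11:37 − 293 min = 06:44.
The workshop starts at 06:44 + 293 min = 11:37.
Lunch starts at 11:37 − 50 min = 10:47.
The coffee break starts at 10:47 + 155 min = 13:22.
From 11:37 to 13:22 is 1 hour 45 minutes.

1 hour 45 minutes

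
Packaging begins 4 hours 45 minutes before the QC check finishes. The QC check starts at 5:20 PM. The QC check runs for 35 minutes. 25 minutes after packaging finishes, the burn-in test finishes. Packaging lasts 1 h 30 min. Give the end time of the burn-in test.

The QC check ends at 5:20 PM + 35 min = 5:55 PM.
Packaging starts at 5:55 PM − 285 min = 1:10 PM.
Packaging ends at 1:10 PM + 90 min = 2:40 PM.
The burn-in test ends at 2:40 PM + 25 min = 3:05 PM.

3:05 PM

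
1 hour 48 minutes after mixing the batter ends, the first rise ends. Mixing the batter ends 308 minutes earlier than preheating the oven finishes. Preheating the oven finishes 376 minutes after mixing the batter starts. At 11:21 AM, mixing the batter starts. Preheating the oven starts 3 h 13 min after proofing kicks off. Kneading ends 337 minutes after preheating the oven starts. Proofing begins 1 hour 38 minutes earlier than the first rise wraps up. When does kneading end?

9:29 PM

Preheating the oven ends at 11:21 AM + 376 min = 5:37 PM.
Mixing the batter ends at 5:37 PM − 308 min = 12:29 PM.
The first rise ends at 12:29 PM + 108 min = 2:17 PM.
Proofing starts at 2:17 PM − 98 min = 12:39 PM.
Preheating the oven starts at 12:39 PM + 193 min = 3:52 PM.
Kneading ends at 3:52 PM + 337 min = 9:29 PM.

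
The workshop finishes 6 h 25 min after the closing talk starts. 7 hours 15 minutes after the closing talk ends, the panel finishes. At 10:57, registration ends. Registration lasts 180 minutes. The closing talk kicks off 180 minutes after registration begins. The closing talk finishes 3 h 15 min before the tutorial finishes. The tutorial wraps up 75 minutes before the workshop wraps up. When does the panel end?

Registration starts at 10:57 − 180 min = 07:57.
The closing talk starts at 07:57 + 180 min = 10:57.
The workshop ends at 10:57 + 385 min = 17:22.
The tutorial ends at 17:22 − 75 min = 16:07.
The closing talk ends at 16:07 − 195 min = 12:52.
The panel ends at 12:52 + 435 min = 20:07.

20:07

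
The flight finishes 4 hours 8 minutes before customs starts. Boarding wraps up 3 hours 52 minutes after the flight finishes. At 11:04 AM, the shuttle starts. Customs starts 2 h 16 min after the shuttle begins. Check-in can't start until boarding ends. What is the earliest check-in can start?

Customs starts at 11:04 AM + 136 min = 1:20 PM.
The flight ends at 1:20 PM − 248 min = 9:12 AM.
Boarding ends at 9:12 AM + 232 min = 1:04 PM.
Check-in is bounded by boarding, so the earliest it can start is 1:04 PM.

1:04 PM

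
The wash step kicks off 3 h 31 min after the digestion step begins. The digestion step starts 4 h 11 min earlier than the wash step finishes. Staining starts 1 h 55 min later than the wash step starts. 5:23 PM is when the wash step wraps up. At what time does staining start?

6:38 PM

The digestion step starts at 5:23 PM − 251 min = 1:12 PM.
The wash step starts at 1:12 PM + 211 min = 4:43 PM.
Staining starts at 4:43 PM + 115 min = 6:38 PM.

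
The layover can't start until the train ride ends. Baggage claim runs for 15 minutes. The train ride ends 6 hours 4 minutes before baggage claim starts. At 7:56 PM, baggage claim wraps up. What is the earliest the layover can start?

1:37 PM

Baggage claim starts at 7:56 PM − 15 min = 7:41 PM.
The train ride ends at 7:41 PM − 364 min = 1:37 PM.
The layover is bounded by the train ride, so the earliest it can start is 1:37 PM.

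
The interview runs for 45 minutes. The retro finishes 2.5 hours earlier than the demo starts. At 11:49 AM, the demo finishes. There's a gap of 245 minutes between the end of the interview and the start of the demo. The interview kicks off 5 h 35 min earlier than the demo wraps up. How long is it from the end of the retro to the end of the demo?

3 hours 15 minutes

The interview starts at 11:49 AM − 335 min = 6:14 AM.
The interview ends at 6:14 AM + 45 min = 6:59 AM.
The demo starts at 6:59 AM + 245 min = 11:04 AM.
The retro ends at 11:04 AM − 150 min = 8:34 AM.
From 8:34 AM to 11:49 AM is 3 hours 15 minutes.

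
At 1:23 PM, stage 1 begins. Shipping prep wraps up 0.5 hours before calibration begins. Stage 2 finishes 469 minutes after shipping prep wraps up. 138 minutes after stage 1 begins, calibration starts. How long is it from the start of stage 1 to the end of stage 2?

Calibration starts at 1:23 PM + 138 min = 3:41 PM.
Shipping prep ends at 3:41 PM − 30 min = 3:11 PM.
Stage 2 ends at 3:11 PM + 469 min = 11:00 PM.
From 1:23 PM to 11:00 PM is 9 hours 37 minutes.

9 hours 37 minutes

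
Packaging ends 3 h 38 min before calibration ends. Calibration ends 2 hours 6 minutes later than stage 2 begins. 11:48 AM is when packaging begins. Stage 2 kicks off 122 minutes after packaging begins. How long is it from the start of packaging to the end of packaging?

Stage 2 starts at 11:48 AM + 122 min = 1:50 PM.
Calibration ends at 1:50 PM + 126 min = 3:56 PM.
Packaging ends at 3:56 PM − 218 min = 12:18 PM.
From 11:48 AM to 12:18 PM is 0.5 hours.

0.5 hours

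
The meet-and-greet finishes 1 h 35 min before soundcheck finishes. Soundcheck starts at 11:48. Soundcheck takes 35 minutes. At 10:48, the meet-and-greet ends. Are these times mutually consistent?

Yes

Soundcheck ends at 11:48 + 35 min = 12:23.
The meet-and-greet ends at 12:23 − 95 min = 10:48.
That matches the stated 10:48, so the schedule is consistent.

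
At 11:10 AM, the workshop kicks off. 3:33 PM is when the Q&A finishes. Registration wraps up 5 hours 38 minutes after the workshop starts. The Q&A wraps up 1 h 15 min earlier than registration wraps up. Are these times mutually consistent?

Registration ends at 11:10 AM + 338 min = 4:48 PM.
The Q&A ends at 4:48 PM − 75 min = 3:33 PM.
That matches the stated 3:33 PM, so the schedule is consistent.

Yes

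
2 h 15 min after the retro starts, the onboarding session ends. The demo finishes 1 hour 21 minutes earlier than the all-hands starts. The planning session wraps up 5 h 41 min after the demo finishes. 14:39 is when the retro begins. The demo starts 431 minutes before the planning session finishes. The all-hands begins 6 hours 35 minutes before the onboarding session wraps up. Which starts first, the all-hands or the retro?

the all-hands

The onboarding session ends at 14:39 + 135 min = 16:54.
The all-hands starts at 16:54 − 395 min = 10:19.
The all-hands starts at 10:19 and the retro starts at 14:39, so the all-hands is first.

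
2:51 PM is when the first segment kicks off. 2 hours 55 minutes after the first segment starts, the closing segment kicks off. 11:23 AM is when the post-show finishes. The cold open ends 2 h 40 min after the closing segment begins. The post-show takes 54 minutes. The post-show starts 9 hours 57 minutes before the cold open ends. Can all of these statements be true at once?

The closing segment starts at 2:51 PM + 175 min = 5:46 PM.
The cold open ends at 5:46 PM + 160 min = 8:26 PM.
The post-show starts at 8:26 PM − 597 min = 10:29 AM.
The post-show ends at 10:29 AM + 54 min = 11:23 AM.
That matches the stated 11:23 AM, so the schedule is consistent.

Yes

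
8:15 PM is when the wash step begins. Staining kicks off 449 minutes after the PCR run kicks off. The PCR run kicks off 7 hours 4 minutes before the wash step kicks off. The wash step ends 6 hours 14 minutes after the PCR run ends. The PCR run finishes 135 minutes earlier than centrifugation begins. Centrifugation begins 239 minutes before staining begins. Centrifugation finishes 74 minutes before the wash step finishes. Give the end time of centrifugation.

The PCR run starts at 8:15 PM − 424 min = 1:11 PM.
Staining starts at 1:11 PM + 449 min = 8:40 PM.
Centrifugation starts at 8:40 PM − 239 min = 4:41 PM.
The PCR run ends at 4:41 PM − 135 min = 2:26 PM.
The wash step ends at 2:26 PM + 374 min = 8:40 PM.
Centrifugation ends at 8:40 PM − 74 min = 7:26 PM.

7:26 PM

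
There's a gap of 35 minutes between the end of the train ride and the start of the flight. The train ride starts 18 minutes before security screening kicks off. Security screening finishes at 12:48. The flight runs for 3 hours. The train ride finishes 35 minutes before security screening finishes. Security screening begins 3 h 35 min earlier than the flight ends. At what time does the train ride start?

The train ride ends at 12:48 − 35 min = 12:13.
The flight starts at 12:13 + 35 min = 12:48.
The flight ends at 12:48 + 180 min = 15:48.
Security screening starts at 15:48 − 215 min = 12:13.
The train ride starts at 12:13 − 18 min = 11:55.

11:55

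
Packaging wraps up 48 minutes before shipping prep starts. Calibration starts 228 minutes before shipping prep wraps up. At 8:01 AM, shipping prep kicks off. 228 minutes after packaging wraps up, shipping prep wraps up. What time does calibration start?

Packaging ends at 8:01 AM − 48 min = 7:13 AM.
Shipping prep ends at 7:13 AM + 228 min = 11:01 AM.
Calibration starts at 11:01 AM − 228 min = 7:13 AM.

7:13 AM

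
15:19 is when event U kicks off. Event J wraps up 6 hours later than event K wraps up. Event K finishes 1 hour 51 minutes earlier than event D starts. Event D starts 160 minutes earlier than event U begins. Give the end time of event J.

16:48

Event D starts at 15:19 − 160 min = 12:39.
Event K ends at 12:39 − 111 min = 10:48.
Event J ends at 10:48 + 360 min = 16:48.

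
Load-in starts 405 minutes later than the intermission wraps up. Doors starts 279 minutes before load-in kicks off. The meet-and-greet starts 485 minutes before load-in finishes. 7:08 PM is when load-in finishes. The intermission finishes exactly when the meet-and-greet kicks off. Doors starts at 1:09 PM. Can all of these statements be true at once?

The meet-and-greet starts at 7:08 PM − 485 min = 11:03 AM.
So the intermission ends at 11:03 AM.
Load-in starts at 11:03 AM + 405 min = 5:48 PM.
Doors starts at 5:48 PM − 279 min = 1:09 PM.
That matches the stated 1:09 PM, so the schedule is consistent.

Yes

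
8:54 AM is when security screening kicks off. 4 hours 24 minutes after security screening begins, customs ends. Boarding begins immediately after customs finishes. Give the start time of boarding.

1:18 PM

Customs ends at 8:54 AM + 264 min = 1:18 PM.
So boarding starts at 1:18 PM.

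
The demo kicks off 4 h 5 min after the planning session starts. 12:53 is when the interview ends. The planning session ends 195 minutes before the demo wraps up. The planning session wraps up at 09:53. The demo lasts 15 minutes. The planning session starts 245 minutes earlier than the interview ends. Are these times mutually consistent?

Yes

The planning session starts at 12:53 − 245 min = 08:48.
The demo starts at 08:48 + 245 min = 12:53.
The demo ends at 12:53 + 15 min = 13:08.
The planning session ends at 13:08 − 195 min = 09:53.
That matches the stated 09:53, so the schedule is consistent.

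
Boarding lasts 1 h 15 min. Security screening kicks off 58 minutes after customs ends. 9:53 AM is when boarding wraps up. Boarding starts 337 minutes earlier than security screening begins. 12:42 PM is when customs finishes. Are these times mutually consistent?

Security screening starts at 12:42 PM + 58 min = 1:40 PM.
Boarding starts at 1:40 PM − 337 min = 8:03 AM.
Boarding ends at 8:03 AM + 75 min = 9:18 AM.
But boarding is also said to end at 9:53 AM — a 35-minute conflict.

No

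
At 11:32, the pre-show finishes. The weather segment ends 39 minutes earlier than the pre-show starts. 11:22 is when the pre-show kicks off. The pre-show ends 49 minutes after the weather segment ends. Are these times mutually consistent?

The weather segment ends at 11:22 − 39 min = 10:43.
The pre-show ends at 10:43 + 49 min = 11:32.
That matches the stated 11:32, so the schedule is consistent.

Yes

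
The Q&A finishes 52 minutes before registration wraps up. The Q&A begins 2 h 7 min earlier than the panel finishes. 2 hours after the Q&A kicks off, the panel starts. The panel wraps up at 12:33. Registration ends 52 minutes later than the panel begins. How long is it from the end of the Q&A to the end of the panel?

7 minutes

The Q&A starts at 12:33 − 127 min = 10:26.
The panel starts at 10:26 + 120 min = 12:26.
Registration ends at 12:26 + 52 min = 13:18.
The Q&A ends at 13:18 − 52 min = 12:26.
From 12:26 to 12:33 is 7 minutes.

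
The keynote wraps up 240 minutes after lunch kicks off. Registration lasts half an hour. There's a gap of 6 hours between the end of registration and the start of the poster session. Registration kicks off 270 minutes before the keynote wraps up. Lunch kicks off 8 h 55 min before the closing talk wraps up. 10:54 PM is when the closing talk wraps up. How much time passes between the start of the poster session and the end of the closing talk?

Lunch starts at 10:54 PM − 535 min = 1:59 PM.
The keynote ends at 1:59 PM + 240 min = 5:59 PM.
Registration starts at 5:59 PM − 270 min = 1:29 PM.
Registration ends at 1:29 PM + 30 min = 1:59 PM.
The poster session starts at 1:59 PM + 360 min = 7:59 PM.
From 7:59 PM to 10:54 PM is 2 h 55 min.

2 h 55 min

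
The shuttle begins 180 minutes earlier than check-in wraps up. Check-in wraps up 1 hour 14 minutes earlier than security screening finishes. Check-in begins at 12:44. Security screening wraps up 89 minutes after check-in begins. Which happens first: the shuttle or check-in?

the shuttle

Security screening ends at 12:44 + 89 min = 14:13.
Check-in ends at 14:13 − 74 min = 12:59.
The shuttle starts at 12:59 − 180 min = 09:59.
The shuttle starts at 09:59 and check-in starts at 12:44, so the shuttle is first.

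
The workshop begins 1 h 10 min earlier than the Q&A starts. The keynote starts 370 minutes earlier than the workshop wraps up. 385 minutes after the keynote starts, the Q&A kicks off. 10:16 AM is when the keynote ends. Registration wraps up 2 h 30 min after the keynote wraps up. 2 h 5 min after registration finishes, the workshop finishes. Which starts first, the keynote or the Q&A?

Registration ends at 10:16 AM + 150 min = 12:46 PM.
The workshop ends at 12:46 PM + 125 min = 2:51 PM.
The keynote starts at 2:51 PM − 370 min = 8:41 AM.
The Q&A starts at 8:41 AM + 385 min = 3:06 PM.
The keynote starts at 8:41 AM and the Q&A starts at 3:06 PM, so the keynote is first.

the keynote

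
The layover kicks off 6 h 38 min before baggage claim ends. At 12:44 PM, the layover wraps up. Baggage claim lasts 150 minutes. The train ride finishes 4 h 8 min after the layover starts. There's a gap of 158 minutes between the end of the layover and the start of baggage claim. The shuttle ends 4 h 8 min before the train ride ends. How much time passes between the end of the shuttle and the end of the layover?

Baggage claim starts at 12:44 PM + 158 min = 3:22 PM.
Baggage claim ends at 3:22 PM + 150 min = 5:52 PM.
The layover starts at 5:52 PM − 398 min = 11:14 AM.
The train ride ends at 11:14 AM + 248 min = 3:22 PM.
The shuttle ends at 3:22 PM − 248 min = 11:14 AM.
From 11:14 AM to 12:44 PM is 1.5 hours.

1.5 hours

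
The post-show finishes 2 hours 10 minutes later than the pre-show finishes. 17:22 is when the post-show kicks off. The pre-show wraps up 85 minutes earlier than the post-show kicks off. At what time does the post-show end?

18:07

The pre-show ends at 17:22 − 85 min = 15:57.
The post-show ends at 15:57 + 130 min = 18:07.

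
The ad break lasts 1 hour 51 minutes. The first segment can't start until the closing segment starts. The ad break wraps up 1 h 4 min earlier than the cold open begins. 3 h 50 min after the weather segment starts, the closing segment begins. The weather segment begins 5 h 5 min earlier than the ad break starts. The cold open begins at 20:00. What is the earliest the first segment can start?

15:50

The ad break ends at 20:00 − 64 min = 18:56.
The ad break starts at 18:56 − 111 min = 17:05.
The weather segment starts at 17:05 − 305 min = 12:00.
The closing segment starts at 12:00 + 230 min = 15:50.
The first segment is bounded by the closing segment, so the earliest it can start is 15:50.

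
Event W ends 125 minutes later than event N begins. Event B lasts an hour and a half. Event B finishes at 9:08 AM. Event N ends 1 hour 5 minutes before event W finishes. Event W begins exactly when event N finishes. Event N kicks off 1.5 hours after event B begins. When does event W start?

Event B starts at 9:08 AM − 90 min = 7:38 AM.
Event N starts at 7:38 AM + 90 min = 9:08 AM.
Event W ends at 9:08 AM + 125 min = 11:13 AM.
Event N ends at 11:13 AM − 65 min = 10:08 AM.
So event W starts at 10:08 AM.

10:08 AM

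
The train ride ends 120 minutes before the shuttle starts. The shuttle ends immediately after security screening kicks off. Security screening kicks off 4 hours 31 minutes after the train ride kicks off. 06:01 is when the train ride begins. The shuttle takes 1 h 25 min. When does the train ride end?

07:07

Security screening starts at 06:01 + 271 min = 10:32.
So the shuttle ends at 10:32.
The shuttle starts at 10:32 − 85 min = 09:07.
The train ride ends at 09:07 − 120 min = 07:07.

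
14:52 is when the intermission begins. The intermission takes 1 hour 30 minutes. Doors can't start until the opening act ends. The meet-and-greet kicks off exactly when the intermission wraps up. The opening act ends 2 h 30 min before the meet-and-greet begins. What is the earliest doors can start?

13:52

The intermission ends at 14:52 + 90 min = 16:22.
So the meet-and-greet starts at 16:22.
The opening act ends at 16:22 − 150 min = 13:52.
Doors is bounded by the opening act, so the earliest it can start is 13:52.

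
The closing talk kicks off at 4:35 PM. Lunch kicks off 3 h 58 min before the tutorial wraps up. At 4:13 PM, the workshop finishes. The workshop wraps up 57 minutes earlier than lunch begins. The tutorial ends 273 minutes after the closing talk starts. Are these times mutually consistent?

The tutorial ends at 4:35 PM + 273 min = 9:08 PM.
Lunch starts at 9:08 PM − 238 min = 5:10 PM.
The workshop ends at 5:10 PM − 57 min = 4:13 PM.
That matches the stated 4:13 PM, so the schedule is consistent.

Yes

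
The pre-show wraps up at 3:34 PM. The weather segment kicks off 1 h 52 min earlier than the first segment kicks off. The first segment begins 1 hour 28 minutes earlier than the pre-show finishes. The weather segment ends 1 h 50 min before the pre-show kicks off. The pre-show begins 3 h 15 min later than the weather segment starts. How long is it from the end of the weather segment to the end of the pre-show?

The first segment starts at 3:34 PM − 88 min = 2:06 PM.
The weather segment starts at 2:06 PM − 112 min = 12:14 PM.
The pre-show starts at 12:14 PM + 195 min = 3:29 PM.
The weather segment ends at 3:29 PM − 110 min = 1:39 PM.
From 1:39 PM to 3:34 PM is 115 minutes.

115 minutes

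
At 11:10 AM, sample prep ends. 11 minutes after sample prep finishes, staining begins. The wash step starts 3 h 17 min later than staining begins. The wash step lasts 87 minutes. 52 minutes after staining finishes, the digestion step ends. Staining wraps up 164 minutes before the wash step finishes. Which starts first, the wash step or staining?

Staining starts at 11:10 AM + 11 min = 11:21 AM.
The wash step starts at 11:21 AM + 197 min = 2:38 PM.
The wash step starts at 2:38 PM and staining starts at 11:21 AM, so staining is first.

staining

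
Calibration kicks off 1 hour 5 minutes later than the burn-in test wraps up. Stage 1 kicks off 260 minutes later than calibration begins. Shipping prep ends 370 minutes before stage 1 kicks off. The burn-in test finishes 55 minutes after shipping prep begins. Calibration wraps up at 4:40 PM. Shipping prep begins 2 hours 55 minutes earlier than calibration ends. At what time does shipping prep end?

Shipping prep starts at 4:40 PM − 175 min = 1:45 PM.
The burn-in test ends at 1:45 PM + 55 min = 2:40 PM.
Calibration starts at 2:40 PM + 65 min = 3:45 PM.
Stage 1 starts at 3:45 PM + 260 min = 8:05 PM.
Shipping prep ends at 8:05 PM − 370 min = 1:55 PM.

1:55 PM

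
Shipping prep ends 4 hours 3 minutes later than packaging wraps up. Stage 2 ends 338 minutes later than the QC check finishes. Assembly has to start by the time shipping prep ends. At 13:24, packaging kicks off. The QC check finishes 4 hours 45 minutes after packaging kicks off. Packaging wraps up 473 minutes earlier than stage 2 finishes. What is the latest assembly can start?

19:57

The QC check ends at 13:24 + 285 min = 18:09.
Stage 2 ends at 18:09 + 338 min = 23:47.
Packaging ends at 23:47 − 473 min = 15:54.
Shipping prep ends at 15:54 + 243 min = 19:57.
Assembly is bounded by shipping prep, so the latest it can start is 19:57.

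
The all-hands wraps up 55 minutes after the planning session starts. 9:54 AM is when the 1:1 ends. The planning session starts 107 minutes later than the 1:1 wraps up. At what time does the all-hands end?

The planning session starts at 9:54 AM + 107 min = 11:41 AM.
The all-hands ends at 11:41 AM + 55 min = 12:36 PM.

12:36 PM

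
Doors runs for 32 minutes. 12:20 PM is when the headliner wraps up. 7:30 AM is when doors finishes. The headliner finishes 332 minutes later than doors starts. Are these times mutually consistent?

No

Doors starts at 7:30 AM − 32 min = 6:58 AM.
The headliner ends at 6:58 AM + 332 min = 12:30 PM.
But the headliner is also said to end at 12:20 PM — a 10-minute conflict.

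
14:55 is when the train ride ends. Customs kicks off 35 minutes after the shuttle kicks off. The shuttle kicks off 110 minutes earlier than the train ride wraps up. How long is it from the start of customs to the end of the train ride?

The shuttle starts at 14:55 − 110 min = 13:05.
Customs starts at 13:05 + 35 min = 13:40.
From 13:40 to 14:55 is 1 hour 15 minutes.

1 hour 15 minutes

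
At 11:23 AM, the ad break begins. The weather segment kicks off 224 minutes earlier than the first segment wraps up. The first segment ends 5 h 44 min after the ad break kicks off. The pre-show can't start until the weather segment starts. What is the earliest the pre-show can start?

The first segment ends at 11:23 AM + 344 min = 5:07 PM.
The weather segment starts at 5:07 PM − 224 min = 1:23 PM.
The pre-show is bounded by the weather segment, so the earliest it can start is 1:23 PM.

1:23 PM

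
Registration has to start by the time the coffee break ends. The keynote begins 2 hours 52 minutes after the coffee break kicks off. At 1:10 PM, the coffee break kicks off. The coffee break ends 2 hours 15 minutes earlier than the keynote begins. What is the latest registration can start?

The keynote starts at 1:10 PM + 172 min = 4:02 PM.
The coffee break ends at 4:02 PM − 135 min = 1:47 PM.
Registration is bounded by the coffee break, so the latest it can start is 1:47 PM.

1:47 PM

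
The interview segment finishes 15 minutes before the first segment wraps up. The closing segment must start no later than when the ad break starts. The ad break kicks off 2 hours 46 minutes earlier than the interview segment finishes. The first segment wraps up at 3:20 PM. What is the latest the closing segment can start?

The interview segment ends at 3:20 PM − 15 min = 3:05 PM.
The ad break starts at 3:05 PM − 166 min = 12:19 PM.
The closing segment is bounded by the ad break, so the latest it can start is 12:19 PM.

12:19 PM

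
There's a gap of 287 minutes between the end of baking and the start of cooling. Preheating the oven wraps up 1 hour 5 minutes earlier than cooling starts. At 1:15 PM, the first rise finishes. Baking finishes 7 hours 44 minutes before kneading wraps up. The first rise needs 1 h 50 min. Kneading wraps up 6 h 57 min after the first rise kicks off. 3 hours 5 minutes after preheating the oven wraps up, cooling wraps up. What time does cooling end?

The first rise starts at 1:15 PM − 110 min = 11:25 AM.
Kneading ends at 11:25 AM + 417 min = 6:22 PM.
Baking ends at 6:22 PM − 464 min = 10:38 AM.
Cooling starts at 10:38 AM + 287 min = 3:25 PM.
Preheating the oven ends at 3:25 PM − 65 min = 2:20 PM.
Cooling ends at 2:20 PM + 185 min = 5:25 PM.

5:25 PM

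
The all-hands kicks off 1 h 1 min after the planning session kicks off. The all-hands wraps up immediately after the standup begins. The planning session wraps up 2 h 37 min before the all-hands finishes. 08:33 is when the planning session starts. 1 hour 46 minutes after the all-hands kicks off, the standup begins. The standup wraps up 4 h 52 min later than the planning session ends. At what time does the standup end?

13:35

The all-hands starts at 08:33 + 61 min = 09:34.
The standup starts at 09:34 + 106 min = 11:20.
So the all-hands ends at 11:20.
The planning session ends at 11:20 − 157 min = 08:43.
The standup ends at 08:43 + 292 min = 13:35.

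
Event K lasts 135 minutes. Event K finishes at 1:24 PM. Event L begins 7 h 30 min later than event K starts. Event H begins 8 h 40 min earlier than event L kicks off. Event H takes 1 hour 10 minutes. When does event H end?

11:09 AM

Event K starts at 1:24 PM − 135 min = 11:09 AM.
Event L starts at 11:09 AM + 450 min = 6:39 PM.
Event H starts at 6:39 PM − 520 min = 9:59 AM.
Event H ends at 9:59 AM + 70 min = 11:09 AM.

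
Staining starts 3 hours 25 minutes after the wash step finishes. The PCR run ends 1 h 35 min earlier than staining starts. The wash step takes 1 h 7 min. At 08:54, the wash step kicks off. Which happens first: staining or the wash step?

The wash step ends at 08:54 + 67 min = 10:01.
Staining starts at 10:01 + 205 min = 13:26.
Staining starts at 13:26 and the wash step starts at 08:54, so the wash step is first.

the wash step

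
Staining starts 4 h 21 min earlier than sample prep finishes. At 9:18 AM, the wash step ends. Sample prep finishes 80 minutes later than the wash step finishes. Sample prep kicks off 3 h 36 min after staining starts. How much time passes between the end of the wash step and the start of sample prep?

Sample prep ends at 9:18 AM + 80 min = 10:38 AM.
Staining starts at 10:38 AM − 261 min = 6:17 AM.
Sample prep starts at 6:17 AM + 216 min = 9:53 AM.
From 9:18 AM to 9:53 AM is 35 minutes.

35 minutes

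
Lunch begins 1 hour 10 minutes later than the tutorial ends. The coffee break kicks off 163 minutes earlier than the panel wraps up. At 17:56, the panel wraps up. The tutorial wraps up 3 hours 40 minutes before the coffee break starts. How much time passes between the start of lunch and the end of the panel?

313 minutes

The coffee break starts at 17:56 − 163 min = 15:13.
The tutorial ends at 15:13 − 220 min = 11:33.
Lunch starts at 11:33 + 70 min = 12:43.
From 12:43 to 17:56 is 313 minutes.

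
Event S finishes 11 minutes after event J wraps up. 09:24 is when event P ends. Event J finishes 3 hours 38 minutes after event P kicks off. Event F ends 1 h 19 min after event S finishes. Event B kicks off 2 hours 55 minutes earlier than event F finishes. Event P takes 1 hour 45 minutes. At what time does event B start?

Event P starts at 09:24 − 105 min = 07:39.
Event J ends at 07:39 + 218 min = 11:17.
Event S ends at 11:17 + 11 min = 11:28.
Event F ends at 11:28 + 79 min = 12:47.
Event B starts at 12:47 − 175 min = 09:52.

09:52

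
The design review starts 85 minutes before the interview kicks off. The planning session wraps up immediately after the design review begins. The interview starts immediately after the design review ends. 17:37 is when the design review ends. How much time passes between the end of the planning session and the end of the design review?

The interview starts at 17:37.
The design review starts at 17:37 − 85 min = 16:12.
So the planning session ends at 16:12.
From 16:12 to 17:37 is 1 h 25 min.

1 h 25 min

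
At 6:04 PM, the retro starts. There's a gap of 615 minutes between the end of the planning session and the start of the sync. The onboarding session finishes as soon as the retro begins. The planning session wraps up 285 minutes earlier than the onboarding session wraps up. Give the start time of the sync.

The onboarding session ends at 6:04 PM.
The planning session ends at 6:04 PM − 285 min = 1:19 PM.
The sync starts at 1:19 PM + 615 min = 11:34 PM.

11:34 PM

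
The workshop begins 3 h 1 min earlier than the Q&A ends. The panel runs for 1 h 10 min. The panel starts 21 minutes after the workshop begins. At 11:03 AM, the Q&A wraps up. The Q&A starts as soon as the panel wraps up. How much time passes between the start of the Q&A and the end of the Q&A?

The workshop starts at 11:03 AM − 181 min = 8:02 AM.
The panel starts at 8:02 AM + 21 min = 8:23 AM.
The panel ends at 8:23 AM + 70 min = 9:33 AM.
So the Q&A starts at 9:33 AM.
From 9:33 AM to 11:03 AM is 1 h 30 min.

1 h 30 min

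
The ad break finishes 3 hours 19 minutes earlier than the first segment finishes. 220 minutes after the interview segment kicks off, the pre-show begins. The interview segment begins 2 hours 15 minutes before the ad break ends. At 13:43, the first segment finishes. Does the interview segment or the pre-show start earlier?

the interview segment

The ad break ends at 13:43 − 199 min = 10:24.
The interview segment starts at 10:24 − 135 min = 08:09.
The pre-show starts at 08:09 + 220 min = 11:49.
The interview segment starts at 08:09 and the pre-show starts at 11:49, so the interview segment is first.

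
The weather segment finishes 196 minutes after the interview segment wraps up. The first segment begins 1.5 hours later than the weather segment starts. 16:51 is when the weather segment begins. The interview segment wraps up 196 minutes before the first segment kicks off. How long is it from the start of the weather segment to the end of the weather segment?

an hour and a half

The first segment starts at 16:51 + 90 min = 18:21.
The interview segment ends at 18:21 − 196 min = 15:05.
The weather segment ends at 15:05 + 196 min = 18:21.
From 16:51 to 18:21 is an hour and a half.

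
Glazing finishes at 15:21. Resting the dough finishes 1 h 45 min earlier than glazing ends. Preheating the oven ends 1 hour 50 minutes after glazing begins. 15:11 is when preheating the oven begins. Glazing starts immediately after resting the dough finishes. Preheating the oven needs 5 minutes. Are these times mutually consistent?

Resting the dough ends at 15:21 − 105 min = 13:36.
So glazing starts at 13:36.
Preheating the oven ends at 13:36 + 110 min = 15:26.
Preheating the oven starts at 15:26 − 5 min = 15:21.
But preheating the oven is also said to start at 15:11 — a 10-minute conflict.

No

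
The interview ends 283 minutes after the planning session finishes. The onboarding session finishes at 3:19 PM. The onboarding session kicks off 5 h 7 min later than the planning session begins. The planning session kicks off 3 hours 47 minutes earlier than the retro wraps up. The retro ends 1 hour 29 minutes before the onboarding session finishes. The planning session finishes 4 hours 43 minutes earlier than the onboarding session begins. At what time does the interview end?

3:10 PM

The retro ends at 3:19 PM − 89 min = 1:50 PM.
The planning session starts at 1:50 PM − 227 min = 10:03 AM.
The onboarding session starts at 10:03 AM + 307 min = 3:10 PM.
The planning session ends at 3:10 PM − 283 min = 10:27 AM.
The interview ends at 10:27 AM + 283 min = 3:10 PM.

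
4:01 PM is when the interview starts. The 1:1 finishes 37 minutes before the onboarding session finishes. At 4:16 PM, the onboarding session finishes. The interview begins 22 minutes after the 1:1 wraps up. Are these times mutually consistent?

The 1:1 ends at 4:16 PM − 37 min = 3:39 PM.
The interview starts at 3:39 PM + 22 min = 4:01 PM.
That matches the stated 4:01 PM, so the schedule is consistent.

Yes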